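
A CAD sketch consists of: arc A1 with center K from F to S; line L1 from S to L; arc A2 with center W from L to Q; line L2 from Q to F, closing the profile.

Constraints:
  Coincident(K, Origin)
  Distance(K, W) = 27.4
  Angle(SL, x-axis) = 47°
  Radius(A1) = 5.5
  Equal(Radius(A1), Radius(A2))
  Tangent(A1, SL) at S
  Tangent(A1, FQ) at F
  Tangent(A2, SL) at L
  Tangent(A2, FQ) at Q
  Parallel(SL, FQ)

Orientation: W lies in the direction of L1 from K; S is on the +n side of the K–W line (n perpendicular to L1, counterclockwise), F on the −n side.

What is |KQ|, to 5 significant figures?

27.947

Tangency of A1 to both parallel lines with radius 5.5 puts S and F at K ± 5.5·n: S = (-4.0224, 3.7510), F = (4.0224, -3.7510). Equal radii place L and Q the same way about W: L = W + 5.5·n = (14.664, 23.790), Q = W − 5.5·n = (22.709, 16.288). Then |KQ| = |Q − K| = 27.947.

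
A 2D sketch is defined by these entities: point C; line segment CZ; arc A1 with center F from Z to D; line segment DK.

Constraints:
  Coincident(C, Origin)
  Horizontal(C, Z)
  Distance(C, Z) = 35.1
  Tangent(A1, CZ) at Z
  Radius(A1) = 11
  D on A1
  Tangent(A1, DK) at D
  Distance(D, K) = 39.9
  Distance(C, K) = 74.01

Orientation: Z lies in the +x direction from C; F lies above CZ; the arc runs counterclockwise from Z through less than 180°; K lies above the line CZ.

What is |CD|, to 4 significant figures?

46.05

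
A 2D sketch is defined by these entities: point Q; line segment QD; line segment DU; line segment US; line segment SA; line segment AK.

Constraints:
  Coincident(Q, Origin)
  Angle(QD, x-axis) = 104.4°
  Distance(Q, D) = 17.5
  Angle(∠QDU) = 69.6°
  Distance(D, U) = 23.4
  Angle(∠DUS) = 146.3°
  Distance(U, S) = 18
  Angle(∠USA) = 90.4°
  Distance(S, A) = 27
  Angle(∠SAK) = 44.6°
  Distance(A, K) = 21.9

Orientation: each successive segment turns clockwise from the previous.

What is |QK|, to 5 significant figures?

14.196

Q is at the origin; QD runs at 104.4° with length 17.5, so D = (-4.3521, 16.950). ∠QDU = 69.6° gives DU at -6.0000° from the x-axis; with |DU| = 23.4, U = (18.920, 14.504). ∠DUS = 146.3° gives US at -39.700° from the x-axis; with |US| = 18.0, S = (32.769, 3.0064). ∠USA = 90.4° gives SA at -129.30° from the x-axis; with |SA| = 27.0, A = (15.668, -17.887). ∠SAK = 44.6° gives AK at 95.300° from the x-axis; with |AK| = 21.9, K = (13.645, 3.9191). Then |QK| = |K − Q| = 14.196.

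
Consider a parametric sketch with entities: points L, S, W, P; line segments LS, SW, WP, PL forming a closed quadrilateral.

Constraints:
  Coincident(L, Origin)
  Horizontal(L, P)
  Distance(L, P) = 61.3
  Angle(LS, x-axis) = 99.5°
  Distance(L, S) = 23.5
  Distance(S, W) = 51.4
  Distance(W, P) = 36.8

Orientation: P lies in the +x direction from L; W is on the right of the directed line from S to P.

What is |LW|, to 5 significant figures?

33.063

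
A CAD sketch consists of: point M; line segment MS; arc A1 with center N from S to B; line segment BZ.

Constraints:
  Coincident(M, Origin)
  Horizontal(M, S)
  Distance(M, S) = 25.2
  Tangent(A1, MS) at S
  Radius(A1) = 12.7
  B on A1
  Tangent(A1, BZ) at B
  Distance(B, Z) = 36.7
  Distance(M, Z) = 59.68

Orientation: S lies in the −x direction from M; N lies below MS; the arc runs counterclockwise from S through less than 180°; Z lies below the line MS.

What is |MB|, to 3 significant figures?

40.6

Checks: |NB| = 12.70 ✓; ∠(NB, BZ) = 90.00° ✓; |BZ| = 36.70 ✓; |MZ| = 59.68 ✓.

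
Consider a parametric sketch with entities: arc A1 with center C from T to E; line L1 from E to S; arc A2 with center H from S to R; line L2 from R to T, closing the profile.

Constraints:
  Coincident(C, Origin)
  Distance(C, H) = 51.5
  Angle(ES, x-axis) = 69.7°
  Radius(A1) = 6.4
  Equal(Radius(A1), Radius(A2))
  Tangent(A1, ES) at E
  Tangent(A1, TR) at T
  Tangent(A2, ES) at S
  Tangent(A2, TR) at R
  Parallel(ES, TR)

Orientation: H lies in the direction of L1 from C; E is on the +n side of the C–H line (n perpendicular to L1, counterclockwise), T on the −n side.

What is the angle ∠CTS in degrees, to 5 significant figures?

76.042°

The slot axis is L1's direction at 69.7°, so u = (cos 69.7°, sin 69.7°) = (0.34694, 0.93789) and n = (−sin 69.7°, cos 69.7°) = (-0.93789, 0.34694). C is at the origin and H lies 51.5 along u from C, so H = 51.5·u = (17.867, 48.301). Tangency of A1 to both parallel lines with radius 6.4 puts E and T at C ± 6.4·n: E = (-6.0025, 2.2204), T = (6.0025, -2.2204). Equal radii place S and R the same way about H: S = H + 6.4·n = (11.865, 50.522), R = H − 6.4·n = (23.870, 46.081). Then cos ∠CTS = TC·TS / (|TC||TS|), giving 76.042°.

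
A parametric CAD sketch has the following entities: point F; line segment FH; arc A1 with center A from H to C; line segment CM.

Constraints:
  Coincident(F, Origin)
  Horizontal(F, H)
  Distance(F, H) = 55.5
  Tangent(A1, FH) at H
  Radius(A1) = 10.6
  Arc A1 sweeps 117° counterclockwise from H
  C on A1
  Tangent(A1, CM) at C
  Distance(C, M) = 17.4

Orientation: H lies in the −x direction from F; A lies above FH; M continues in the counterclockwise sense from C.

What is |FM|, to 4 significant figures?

62.18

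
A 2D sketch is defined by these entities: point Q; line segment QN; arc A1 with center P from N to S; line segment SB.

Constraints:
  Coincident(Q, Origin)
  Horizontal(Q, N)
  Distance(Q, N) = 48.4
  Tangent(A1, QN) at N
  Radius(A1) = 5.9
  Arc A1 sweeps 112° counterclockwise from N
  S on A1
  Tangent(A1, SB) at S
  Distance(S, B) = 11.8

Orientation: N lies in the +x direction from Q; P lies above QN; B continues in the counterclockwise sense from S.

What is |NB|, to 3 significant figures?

19.1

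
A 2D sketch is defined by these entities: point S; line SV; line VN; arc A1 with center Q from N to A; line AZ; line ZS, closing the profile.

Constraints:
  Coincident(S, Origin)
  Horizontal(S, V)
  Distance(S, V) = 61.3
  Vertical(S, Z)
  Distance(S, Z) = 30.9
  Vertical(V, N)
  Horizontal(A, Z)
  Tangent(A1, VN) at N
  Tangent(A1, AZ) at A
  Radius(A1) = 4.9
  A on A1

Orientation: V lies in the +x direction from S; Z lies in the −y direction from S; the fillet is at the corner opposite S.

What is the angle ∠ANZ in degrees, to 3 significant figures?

40.4°

The virtual corner opposite S is at (61.3, -30.9). Tangency of A1 to VN means the radius QN is perpendicular to VN and since A1 is tangent to AZ there, QA ⟂ AZ, with radius 4.9, so the center Q sits 4.9 in from both sides at Q = (56.4, -26.0). That places the tangent points at N = (61.3, -26.0) on VN and A = (56.4, -30.9) on AZ. Then cos ∠ANZ = NA·NZ / (|NA||NZ|), giving 40.4°.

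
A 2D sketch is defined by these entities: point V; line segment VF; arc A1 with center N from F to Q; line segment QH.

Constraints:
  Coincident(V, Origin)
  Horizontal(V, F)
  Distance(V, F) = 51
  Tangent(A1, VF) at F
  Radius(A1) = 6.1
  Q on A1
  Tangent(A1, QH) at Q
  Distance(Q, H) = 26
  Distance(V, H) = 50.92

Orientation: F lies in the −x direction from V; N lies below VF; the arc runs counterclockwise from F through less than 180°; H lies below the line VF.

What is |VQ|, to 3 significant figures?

56.8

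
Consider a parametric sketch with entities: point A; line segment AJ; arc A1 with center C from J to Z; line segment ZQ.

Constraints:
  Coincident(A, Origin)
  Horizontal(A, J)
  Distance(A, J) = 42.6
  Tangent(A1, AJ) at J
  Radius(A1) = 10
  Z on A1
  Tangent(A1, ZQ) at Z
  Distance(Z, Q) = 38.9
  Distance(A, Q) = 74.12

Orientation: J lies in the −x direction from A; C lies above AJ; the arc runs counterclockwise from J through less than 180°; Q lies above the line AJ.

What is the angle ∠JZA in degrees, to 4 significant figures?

92.79°

Checks: |CZ| = 10.00 ✓; ∠(CZ, ZQ) = 90.00° ✓; |ZQ| = 38.90 ✓; |AQ| = 74.12 ✓.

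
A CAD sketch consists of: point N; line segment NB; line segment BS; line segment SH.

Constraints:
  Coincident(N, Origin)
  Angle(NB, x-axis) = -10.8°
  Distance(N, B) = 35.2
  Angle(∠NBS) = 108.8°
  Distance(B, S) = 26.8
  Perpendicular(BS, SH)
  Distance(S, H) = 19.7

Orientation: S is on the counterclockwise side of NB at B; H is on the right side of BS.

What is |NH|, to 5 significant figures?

65.317

N is at the origin; NB runs at -10.8° with length 35.2, so B = 35.2·(cos -10.8°, sin -10.8°) = (34.577, -6.5958). ∠NBS = 108.8°, so BS runs at -10.8° + (180° − 108.8°) = 60.400° from the x-axis; with |BS| = 26.8, S = B + 26.8·(cos 60.400°, sin 60.400°) = (47.814, 16.707). The perpendicularity gives SH at right angles to BS; with |SH| = 19.7 on the right of BS, H = S + 19.7·(0.86949, -0.49394) = (64.943, 6.9760). Then |NH| = |H − N| = 65.317.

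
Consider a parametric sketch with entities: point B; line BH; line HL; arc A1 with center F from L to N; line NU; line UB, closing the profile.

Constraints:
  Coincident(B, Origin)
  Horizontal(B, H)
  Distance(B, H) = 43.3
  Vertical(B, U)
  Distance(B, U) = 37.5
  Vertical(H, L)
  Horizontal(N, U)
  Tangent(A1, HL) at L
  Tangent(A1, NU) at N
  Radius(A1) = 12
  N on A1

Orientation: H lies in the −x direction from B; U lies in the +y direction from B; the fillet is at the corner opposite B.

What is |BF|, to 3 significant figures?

40.4

BU is vertical with |BU| = 37.5 and U on the +y side, so U = (0.00, 37.5). The virtual corner opposite B is at (-43.3, 37.5). The tangent condition forces FL to be normal to HL and tangency of A1 to NU means the radius FN is perpendicular to NU, with radius 12.0, so the center F sits 12.0 in from both sides at F = (-31.3, 25.5). Then |BF| = |F − B| = 40.4.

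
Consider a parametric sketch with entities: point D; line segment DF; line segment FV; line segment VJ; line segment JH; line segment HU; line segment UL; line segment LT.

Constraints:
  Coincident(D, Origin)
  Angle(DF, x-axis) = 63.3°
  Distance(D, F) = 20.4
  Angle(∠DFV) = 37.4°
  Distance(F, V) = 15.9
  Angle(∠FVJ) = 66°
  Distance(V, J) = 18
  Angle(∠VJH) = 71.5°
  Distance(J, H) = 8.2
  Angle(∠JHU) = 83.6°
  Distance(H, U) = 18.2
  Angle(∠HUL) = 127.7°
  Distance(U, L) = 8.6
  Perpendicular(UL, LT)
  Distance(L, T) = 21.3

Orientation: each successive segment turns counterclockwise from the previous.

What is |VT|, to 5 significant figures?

22.001

D is at the origin; DF runs at 63.3° with length 20.4, so F = (9.1661, 18.225). ∠DFV = 37.4° gives FV at -154.10° from the x-axis; with |FV| = 15.9, V = (-5.1369, 11.280). ∠FVJ = 66.0° gives VJ at -40.100° from the x-axis; with |VJ| = 18.0, J = (8.6317, -0.31460). ∠VJH = 71.5° gives JH at 68.400° from the x-axis; with |JH| = 8.2, H = (11.650, 7.3096). ∠JHU = 83.6° gives HU at 164.80° from the x-axis; with |HU| = 18.2, U = (-5.9130, 12.081). ∠HUL = 127.7° gives UL at -142.90° from the x-axis; with |UL| = 8.6, L = (-12.772, 6.8938). UL ⟂ LT, so LT runs at -52.900°; with |LT| = 21.3, T = (0.076154, -10.095). Then |VT| = |T − V| = 22.001.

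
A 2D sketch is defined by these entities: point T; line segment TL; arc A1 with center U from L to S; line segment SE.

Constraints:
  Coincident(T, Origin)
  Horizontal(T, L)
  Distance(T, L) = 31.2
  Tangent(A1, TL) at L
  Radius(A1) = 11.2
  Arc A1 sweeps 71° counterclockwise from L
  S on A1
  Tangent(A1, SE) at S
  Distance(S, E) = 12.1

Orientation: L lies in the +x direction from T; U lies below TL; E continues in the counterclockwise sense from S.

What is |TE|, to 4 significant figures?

25.27

On A1, L sits at bearing 90° from U; a 71° counterclockwise sweep puts S at bearing 161°, so S = U + 11.2·(cos 161°, sin 161°) = (20.61, -7.554). The tangent condition forces US to be normal to SE, so SE runs along (−sin 161°, cos 161°); with |SE| = 12.1, E = (16.67, -18.99). Then |TE| = |E − T| = 25.27.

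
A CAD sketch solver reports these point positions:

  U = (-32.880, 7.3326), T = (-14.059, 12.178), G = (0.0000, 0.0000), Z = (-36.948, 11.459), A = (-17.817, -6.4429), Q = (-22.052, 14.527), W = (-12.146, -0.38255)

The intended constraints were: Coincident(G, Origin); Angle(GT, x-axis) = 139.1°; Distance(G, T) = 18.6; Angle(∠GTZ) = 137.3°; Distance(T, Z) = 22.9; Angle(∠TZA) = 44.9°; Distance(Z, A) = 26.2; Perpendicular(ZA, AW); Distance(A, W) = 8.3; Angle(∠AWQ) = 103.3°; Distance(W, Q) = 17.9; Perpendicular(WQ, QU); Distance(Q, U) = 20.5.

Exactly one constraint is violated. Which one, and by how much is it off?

Distance(Q, U) = 20.5 — off by 7.50.

G = (0.00, 0.00) ✓; GT at 139.1° ✓; |GT| = 18.60 ✓; ∠GTZ = 137.3° ✓; |TZ| = 22.90 ✓; ∠TZA = 44.90° ✓; |ZA| = 26.20 ✓; ∠(ZA, AW) = 90.00° ✓; |AW| = 8.300 ✓; ∠AWQ = 103.3° ✓; |WQ| = 17.90 ✓; ∠(WQ, QU) = 90.00° ✓; |QU| = 13.00 ✗.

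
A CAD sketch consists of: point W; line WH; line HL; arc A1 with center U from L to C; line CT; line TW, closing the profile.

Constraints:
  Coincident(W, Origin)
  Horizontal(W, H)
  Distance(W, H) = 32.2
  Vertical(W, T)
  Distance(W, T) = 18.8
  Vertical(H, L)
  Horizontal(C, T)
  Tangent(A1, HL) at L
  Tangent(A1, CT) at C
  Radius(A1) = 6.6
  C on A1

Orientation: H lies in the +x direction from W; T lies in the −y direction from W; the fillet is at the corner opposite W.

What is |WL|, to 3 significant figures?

34.4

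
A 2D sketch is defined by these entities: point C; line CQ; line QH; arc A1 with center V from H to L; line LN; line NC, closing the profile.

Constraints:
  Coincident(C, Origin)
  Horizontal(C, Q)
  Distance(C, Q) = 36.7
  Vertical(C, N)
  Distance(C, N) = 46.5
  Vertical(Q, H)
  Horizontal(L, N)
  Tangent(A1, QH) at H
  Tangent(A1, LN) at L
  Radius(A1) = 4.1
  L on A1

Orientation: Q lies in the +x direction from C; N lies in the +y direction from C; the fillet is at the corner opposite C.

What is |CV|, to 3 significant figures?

53.5

CN is vertical with |CN| = 46.5 and N on the +y side, so N = (0.00, 46.5). The virtual corner opposite C is at (36.7, 46.5). Tangency of A1 to QH means the radius VH is perpendicular to QH and the tangent condition forces VL to be normal to LN, with radius 4.1, so the center V sits 4.1 in from both sides at V = (32.6, 42.4). Then |CV| = |V − C| = 53.5.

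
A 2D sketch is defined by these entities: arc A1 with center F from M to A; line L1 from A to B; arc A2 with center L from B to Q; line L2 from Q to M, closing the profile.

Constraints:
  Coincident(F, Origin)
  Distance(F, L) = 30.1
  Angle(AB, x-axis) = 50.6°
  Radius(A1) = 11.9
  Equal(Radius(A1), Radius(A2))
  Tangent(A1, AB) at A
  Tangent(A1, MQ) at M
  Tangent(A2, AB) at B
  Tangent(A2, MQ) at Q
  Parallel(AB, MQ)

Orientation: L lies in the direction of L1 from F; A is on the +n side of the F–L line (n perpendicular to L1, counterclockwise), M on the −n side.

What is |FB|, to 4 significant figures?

32.37

The slot axis is L1's direction at 50.6°, so u = (cos 50.6°, sin 50.6°) = (0.6347, 0.7727) and n = (−sin 50.6°, cos 50.6°) = (-0.7727, 0.6347). F is at the origin and L lies 30.1 along u from F, so L = 30.1·u = (19.11, 23.26). Tangency of A1 to both parallel lines with radius 11.9 puts A and M at F ± 11.9·n: A = (-9.196, 7.553), M = (9.196, -7.553). Equal radii place B and Q the same way about L: B = L + 11.9·n = (9.910, 30.81), Q = L − 11.9·n = (28.30, 15.71). Then |FB| = |B − F| = 32.37.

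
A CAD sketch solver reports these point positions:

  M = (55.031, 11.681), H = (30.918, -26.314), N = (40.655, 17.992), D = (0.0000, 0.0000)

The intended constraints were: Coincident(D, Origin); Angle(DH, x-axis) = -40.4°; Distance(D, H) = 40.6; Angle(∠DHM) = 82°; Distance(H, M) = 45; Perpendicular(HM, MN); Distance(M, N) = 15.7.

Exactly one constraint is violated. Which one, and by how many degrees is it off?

Perpendicular(HM, MN) — off by 8.70°.

D = (0.00, 0.00) ✓; DH at -40.40° ✓; |DH| = 40.60 ✓; ∠DHM = 82.00° ✓; |HM| = 45.00 ✓; ∠(HM, MN) = 98.70° ✗; |MN| = 15.70 ✓.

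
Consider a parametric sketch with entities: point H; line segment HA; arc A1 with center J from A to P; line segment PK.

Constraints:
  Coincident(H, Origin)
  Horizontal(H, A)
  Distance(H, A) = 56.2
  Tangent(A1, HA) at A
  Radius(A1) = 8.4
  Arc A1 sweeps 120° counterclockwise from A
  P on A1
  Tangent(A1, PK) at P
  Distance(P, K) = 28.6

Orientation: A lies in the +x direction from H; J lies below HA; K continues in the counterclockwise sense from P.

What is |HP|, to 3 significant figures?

50.5

H is at the origin; H and A share the same y with |HA| = 56.2 and A on the +x side, so A = (56.2, 0.00). Tangency of A1 to HA means the radius JA is perpendicular to HA, so J = A + (0, -8.4) = (56.2, -8.40). On A1, A sits at bearing 90° from J; a 120° counterclockwise sweep puts P at bearing 210°, so P = J + 8.4·(cos 210°, sin 210°) = (48.9, -12.6). Then |HP| = |P − H| = 50.5.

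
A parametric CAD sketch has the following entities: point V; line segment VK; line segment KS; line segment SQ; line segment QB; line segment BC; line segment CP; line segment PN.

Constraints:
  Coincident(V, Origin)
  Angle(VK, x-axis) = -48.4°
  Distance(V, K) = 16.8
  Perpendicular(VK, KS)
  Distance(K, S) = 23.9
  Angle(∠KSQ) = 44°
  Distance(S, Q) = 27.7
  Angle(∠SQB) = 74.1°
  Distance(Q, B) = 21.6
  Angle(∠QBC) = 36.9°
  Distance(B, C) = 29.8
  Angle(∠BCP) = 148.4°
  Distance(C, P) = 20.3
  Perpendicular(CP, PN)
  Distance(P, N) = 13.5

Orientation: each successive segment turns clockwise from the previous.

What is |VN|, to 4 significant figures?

29.04

V is at the origin; VK runs at -48.4° with length 16.8, so K = (11.15, -12.56). VK ⟂ KS, so KS runs at -138.4°; with |KS| = 23.9, S = (-6.718, -28.43). ∠KSQ = 44.0° gives SQ at 85.60° from the x-axis; with |SQ| = 27.7, Q = (-4.593, -0.8125). ∠SQB = 74.1° gives QB at -20.30° from the x-axis; with |QB| = 21.6, B = (15.67, -8.306). ∠QBC = 36.9° gives BC at -163.4° from the x-axis; with |BC| = 29.8, C = (-12.89, -16.82). ∠BCP = 148.4° gives CP at 165.0° from the x-axis; with |CP| = 20.3, P = (-32.50, -11.57). CP ⟂ PN, so PN runs at 75.00°; with |PN| = 13.5, N = (-29.01, 1.474). Then |VN| = |N − V| = 29.04.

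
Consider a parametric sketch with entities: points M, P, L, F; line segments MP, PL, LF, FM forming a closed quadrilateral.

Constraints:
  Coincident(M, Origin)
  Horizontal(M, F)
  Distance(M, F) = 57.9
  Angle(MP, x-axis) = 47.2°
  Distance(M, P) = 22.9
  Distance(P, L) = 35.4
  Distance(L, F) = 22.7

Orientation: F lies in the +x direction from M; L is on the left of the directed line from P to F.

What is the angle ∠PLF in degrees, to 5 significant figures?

101.00°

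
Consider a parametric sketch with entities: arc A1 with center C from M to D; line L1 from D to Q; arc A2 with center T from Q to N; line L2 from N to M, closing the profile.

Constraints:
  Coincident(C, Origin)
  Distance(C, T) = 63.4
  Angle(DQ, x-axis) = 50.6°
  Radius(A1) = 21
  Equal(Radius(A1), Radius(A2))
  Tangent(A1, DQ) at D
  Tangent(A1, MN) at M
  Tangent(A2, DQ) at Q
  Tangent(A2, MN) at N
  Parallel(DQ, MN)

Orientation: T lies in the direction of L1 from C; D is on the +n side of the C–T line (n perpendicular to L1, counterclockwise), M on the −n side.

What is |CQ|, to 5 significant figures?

66.787

The slot axis is L1's direction at 50.6°, so u = (cos 50.6°, sin 50.6°) = (0.63473, 0.77273) and n = (−sin 50.6°, cos 50.6°) = (-0.77273, 0.63473). C is at the origin and T lies 63.4 along u from C, so T = 63.4·u = (40.242, 48.991). Tangency of A1 to both parallel lines with radius 21.0 puts D and M at C ± 21.0·n: D = (-16.227, 13.329), M = (16.227, -13.329). Equal radii place Q and N the same way about T: Q = T + 21.0·n = (24.015, 62.321), N = T − 21.0·n = (56.469, 35.662). Then |CQ| = |Q − C| = 66.787.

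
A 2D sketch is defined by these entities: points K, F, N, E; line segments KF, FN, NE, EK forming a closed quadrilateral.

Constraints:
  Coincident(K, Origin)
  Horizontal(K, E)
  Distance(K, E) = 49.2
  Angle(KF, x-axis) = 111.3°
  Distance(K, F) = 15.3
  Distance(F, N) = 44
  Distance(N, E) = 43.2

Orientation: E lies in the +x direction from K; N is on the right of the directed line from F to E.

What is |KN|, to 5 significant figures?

28.796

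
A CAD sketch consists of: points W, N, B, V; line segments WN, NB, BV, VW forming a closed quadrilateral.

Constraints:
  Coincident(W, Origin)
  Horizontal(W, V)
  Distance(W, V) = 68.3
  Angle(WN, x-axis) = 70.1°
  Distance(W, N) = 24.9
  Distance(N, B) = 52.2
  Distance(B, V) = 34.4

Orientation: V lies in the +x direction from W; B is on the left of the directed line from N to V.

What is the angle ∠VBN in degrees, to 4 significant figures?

93.50°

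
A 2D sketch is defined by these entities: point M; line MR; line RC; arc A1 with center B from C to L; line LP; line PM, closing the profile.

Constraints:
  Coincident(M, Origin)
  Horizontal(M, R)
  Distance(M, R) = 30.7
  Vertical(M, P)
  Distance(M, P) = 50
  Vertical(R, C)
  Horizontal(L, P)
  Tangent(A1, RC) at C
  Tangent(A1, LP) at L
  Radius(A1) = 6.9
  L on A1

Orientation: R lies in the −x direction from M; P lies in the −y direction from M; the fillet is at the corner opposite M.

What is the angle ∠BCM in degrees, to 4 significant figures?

54.54°

M is at the origin; MR is horizontal with |MR| = 30.7 and R on the −x side, so R = (-30.70, 0.000). M and P share the same x with |MP| = 50.0 and P on the −y side, so P = (0.000, -50.00). The virtual corner opposite M is at (-30.70, -50.00). The tangent condition forces BC to be normal to RC and A1 meets LP tangentially, so BL is at right angles to LP, with radius 6.9, so the center B sits 6.9 in from both sides at B = (-23.80, -43.10). That places the tangent points at C = (-30.70, -43.10) on RC and L = (-23.80, -50.00) on LP. Then cos ∠BCM = CB·CM / (|CB||CM|), giving 54.54°.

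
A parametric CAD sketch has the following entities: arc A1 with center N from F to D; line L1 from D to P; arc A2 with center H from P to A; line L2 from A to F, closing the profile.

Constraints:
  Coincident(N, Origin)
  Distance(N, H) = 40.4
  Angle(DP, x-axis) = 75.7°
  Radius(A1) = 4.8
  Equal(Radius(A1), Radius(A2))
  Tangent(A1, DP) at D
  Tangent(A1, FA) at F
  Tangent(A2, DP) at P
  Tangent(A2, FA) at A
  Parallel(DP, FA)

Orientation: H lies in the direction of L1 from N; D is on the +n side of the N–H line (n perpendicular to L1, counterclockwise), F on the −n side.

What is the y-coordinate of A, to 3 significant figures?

38.0

The slot axis is L1's direction at 75.7°, so u = (cos 75.7°, sin 75.7°) = (0.247, 0.969) and n = (−sin 75.7°, cos 75.7°) = (-0.969, 0.247). N is at the origin and H lies 40.4 along u from N, so H = 40.4·u = (9.98, 39.1). Tangency of A1 to both parallel lines with radius 4.8 puts D and F at N ± 4.8·n: D = (-4.65, 1.19), F = (4.65, -1.19). Equal radii place P and A the same way about H: P = H + 4.8·n = (5.33, 40.3), A = H − 4.8·n = (14.6, 38.0). So A.y = 38.0.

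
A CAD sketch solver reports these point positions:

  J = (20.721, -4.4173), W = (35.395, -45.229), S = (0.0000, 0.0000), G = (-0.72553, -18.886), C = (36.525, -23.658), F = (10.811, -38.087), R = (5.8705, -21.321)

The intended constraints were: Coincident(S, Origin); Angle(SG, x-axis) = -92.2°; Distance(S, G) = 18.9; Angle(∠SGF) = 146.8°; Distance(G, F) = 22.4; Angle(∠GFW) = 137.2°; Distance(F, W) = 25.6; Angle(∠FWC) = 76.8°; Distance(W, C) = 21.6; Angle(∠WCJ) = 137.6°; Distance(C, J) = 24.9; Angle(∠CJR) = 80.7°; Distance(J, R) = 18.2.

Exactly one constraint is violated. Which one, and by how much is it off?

Distance(J, R) = 18.2 — off by 4.30.

S = (0.00, 0.00) ✓; SG at -92.20° ✓; |SG| = 18.90 ✓; ∠SGF = 146.8° ✓; |GF| = 22.40 ✓; ∠GFW = 137.2° ✓; |FW| = 25.60 ✓; ∠FWC = 76.80° ✓; |WC| = 21.60 ✓; ∠WCJ = 137.6° ✓; |CJ| = 24.90 ✓; ∠CJR = 80.70° ✓; |JR| = 22.50 ✗.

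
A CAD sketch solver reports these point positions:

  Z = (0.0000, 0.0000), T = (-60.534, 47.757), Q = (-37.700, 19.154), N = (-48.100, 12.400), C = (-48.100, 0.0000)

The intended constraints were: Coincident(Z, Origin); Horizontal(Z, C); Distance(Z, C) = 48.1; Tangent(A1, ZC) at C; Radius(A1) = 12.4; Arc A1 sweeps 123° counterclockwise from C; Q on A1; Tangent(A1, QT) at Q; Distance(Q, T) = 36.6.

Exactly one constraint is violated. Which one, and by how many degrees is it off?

Tangent(A1, QT) at Q — off by 5.60°.

Z = (0.00, 0.00) ✓; Z.y = 0.00, C.y = 0.00 ✓; |ZC| = 48.10 ✓; ∠(NC, CZ) = 90.00° ✓; |NC| = 12.40 ✓; bearing(N→Q) − bearing(N→C) = 123.0° ✓; |NQ| = 12.40 ✓; ∠(NQ, QT) = 84.40° ✗; |QT| = 36.60 ✓.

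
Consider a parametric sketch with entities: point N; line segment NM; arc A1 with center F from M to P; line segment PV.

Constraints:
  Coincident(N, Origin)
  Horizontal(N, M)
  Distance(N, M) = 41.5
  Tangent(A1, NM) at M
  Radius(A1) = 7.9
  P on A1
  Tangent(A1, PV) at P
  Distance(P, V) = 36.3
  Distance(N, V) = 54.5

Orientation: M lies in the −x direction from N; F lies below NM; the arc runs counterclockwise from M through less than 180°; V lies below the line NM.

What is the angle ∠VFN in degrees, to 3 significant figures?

86.4°

Checks: |FP| = 7.900 ✓; ∠(FP, PV) = 90.00° ✓; |PV| = 36.30 ✓; |NV| = 54.50 ✓.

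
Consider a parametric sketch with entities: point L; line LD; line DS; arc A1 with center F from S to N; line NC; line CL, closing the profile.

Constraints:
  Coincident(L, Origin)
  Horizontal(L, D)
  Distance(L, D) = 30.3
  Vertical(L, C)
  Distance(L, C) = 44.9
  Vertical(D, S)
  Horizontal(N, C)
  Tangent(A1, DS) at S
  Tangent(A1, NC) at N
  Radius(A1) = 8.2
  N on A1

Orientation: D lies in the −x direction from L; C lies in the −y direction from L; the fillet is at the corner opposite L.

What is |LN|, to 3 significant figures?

50.0

L is at the origin; L and D share the same y with |LD| = 30.3 and D on the −x side, so D = (-30.3, 0.00). L and C share the same x with |LC| = 44.9 and C on the −y side, so C = (0.00, -44.9). The virtual corner opposite L is at (-30.3, -44.9). A1 meets DS tangentially, so FS is at right angles to DS and tangency of A1 to NC means the radius FN is perpendicular to NC, with radius 8.2, so the center F sits 8.2 in from both sides at F = (-22.1, -36.7). That places the tangent points at S = (-30.3, -36.7) on DS and N = (-22.1, -44.9) on NC. Then |LN| = |N − L| = 50.0.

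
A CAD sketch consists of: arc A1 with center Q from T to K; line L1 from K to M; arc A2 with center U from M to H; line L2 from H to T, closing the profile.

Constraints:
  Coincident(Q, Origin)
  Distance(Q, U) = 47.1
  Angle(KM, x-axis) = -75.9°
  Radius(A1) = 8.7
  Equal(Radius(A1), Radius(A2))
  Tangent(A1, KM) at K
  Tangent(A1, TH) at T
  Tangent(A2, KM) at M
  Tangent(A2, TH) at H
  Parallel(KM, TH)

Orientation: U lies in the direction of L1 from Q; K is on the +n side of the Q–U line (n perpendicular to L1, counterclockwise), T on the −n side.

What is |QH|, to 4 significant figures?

47.90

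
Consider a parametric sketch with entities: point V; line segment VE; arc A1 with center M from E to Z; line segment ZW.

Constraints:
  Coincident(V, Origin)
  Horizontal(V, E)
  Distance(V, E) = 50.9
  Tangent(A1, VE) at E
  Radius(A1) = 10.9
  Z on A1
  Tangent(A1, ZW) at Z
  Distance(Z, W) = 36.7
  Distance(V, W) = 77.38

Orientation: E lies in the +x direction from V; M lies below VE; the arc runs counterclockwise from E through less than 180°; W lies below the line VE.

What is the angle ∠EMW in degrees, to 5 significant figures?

165.04°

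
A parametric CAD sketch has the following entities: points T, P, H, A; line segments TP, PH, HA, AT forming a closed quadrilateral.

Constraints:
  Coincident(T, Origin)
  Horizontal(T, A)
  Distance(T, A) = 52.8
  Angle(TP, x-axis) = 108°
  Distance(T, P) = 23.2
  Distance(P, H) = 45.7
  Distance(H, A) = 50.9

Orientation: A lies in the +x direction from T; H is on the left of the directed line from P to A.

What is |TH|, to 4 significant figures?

56.03

T is at the origin; T and A share the same y with |TA| = 52.8 and A in +x, so A = (52.8, 0). TP runs at 108.0° with |TP| = 23.2, so P = (-7.169, 22.06). H is determined by |PH| = 45.7 and |HA| = 50.9 together: it lies at the intersection of circle(P, 45.7) and circle(A, 50.9). With |PA| = 63.90, the foot of the radical line on PA is 28.02 from P and the perpendicular offset is √(45.7² − 28.02²) = 36.10. Taking the left-of-PA solution: H = (31.59, 46.27).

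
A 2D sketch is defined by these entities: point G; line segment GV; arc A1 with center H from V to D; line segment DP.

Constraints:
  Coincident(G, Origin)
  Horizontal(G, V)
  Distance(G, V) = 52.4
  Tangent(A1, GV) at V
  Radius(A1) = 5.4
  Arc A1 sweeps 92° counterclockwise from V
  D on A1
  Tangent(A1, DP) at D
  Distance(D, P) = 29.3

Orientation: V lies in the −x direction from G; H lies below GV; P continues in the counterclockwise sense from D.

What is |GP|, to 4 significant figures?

66.63

G is at the origin; G and V share the same y with |GV| = 52.4 and V on the −x side, so V = (-52.40, 0.000). Since A1 is tangent to GV there, HV ⟂ GV, so H = V + (0, -5.4) = (-52.40, -5.400). On A1, V sits at bearing 90° from H; a 92° counterclockwise sweep puts D at bearing 182°, so D = H + 5.4·(cos 182°, sin 182°) = (-57.80, -5.588). The tangent condition forces HD to be normal to DP, so DP runs along (−sin 182°, cos 182°); with |DP| = 29.3, P = (-56.77, -34.87). Then |GP| = |P − G| = 66.63.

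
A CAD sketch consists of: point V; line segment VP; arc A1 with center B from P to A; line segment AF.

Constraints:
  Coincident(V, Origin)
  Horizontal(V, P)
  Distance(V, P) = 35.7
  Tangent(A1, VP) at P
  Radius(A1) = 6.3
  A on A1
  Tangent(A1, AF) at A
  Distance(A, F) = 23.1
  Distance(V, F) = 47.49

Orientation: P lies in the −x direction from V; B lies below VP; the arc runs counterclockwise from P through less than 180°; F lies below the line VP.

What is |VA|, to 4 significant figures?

42.54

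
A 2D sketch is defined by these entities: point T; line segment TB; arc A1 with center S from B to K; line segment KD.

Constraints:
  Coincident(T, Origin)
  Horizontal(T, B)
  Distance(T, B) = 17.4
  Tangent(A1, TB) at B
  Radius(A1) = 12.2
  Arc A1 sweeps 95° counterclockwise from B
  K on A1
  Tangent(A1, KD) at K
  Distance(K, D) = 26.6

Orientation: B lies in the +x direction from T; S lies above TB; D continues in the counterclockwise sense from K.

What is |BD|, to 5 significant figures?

40.960

T is at the origin; T and B share the same y with |TB| = 17.4 and B on the +x side, so B = (17.400, 0.0000). Tangency of A1 to TB means the radius SB is perpendicular to TB, so S = B + (0, 12.2) = (17.400, 12.200). On A1, B sits at bearing -90° from S; a 95° counterclockwise sweep puts K at bearing 5°, so K = S + 12.2·(cos 5°, sin 5°) = (29.554, 13.263). The tangent condition forces SK to be normal to KD, so KD runs along (−sin 5°, cos 5°); with |KD| = 26.6, D = (27.235, 39.762). Then |BD| = |D − B| = 40.960.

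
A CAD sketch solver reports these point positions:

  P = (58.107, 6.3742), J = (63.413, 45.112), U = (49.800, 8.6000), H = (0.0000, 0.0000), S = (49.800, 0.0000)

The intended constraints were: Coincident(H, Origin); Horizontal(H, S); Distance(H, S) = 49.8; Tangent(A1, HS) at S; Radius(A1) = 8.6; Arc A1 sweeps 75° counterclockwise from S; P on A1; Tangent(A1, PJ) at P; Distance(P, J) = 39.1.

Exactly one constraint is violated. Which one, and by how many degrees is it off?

Tangent(A1, PJ) at P — off by 7.20°.

H = (0.00, 0.00) ✓; H.y = 0.00, S.y = 0.00 ✓; |HS| = 49.80 ✓; ∠(US, SH) = 90.00° ✓; |US| = 8.600 ✓; bearing(U→P) − bearing(U→S) = 75.00° ✓; |UP| = 8.600 ✓; ∠(UP, PJ) = 82.80° ✗; |PJ| = 39.10 ✓.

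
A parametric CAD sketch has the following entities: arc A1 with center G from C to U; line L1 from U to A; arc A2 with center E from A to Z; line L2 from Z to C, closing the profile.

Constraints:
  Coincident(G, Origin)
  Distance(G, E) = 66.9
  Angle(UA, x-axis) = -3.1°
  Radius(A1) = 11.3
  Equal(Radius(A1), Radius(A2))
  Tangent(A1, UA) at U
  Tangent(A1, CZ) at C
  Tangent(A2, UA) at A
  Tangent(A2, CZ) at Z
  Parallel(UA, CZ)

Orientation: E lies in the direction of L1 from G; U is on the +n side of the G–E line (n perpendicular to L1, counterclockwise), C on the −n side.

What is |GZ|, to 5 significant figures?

67.848

The slot axis is L1's direction at -3.1°, so u = (cos -3.1°, sin -3.1°) = (0.99854, -0.054079) and n = (−sin -3.1°, cos -3.1°) = (0.054079, 0.99854). G is at the origin and E lies 66.9 along u from G, so E = 66.9·u = (66.802, -3.6179). Tangency of A1 to both parallel lines with radius 11.3 puts U and C at G ± 11.3·n: U = (0.61109, 11.283), C = (-0.61109, -11.283). Equal radii place A and Z the same way about E: A = E + 11.3·n = (67.413, 7.6656), Z = E − 11.3·n = (66.191, -14.901). Then |GZ| = |Z − G| = 67.848.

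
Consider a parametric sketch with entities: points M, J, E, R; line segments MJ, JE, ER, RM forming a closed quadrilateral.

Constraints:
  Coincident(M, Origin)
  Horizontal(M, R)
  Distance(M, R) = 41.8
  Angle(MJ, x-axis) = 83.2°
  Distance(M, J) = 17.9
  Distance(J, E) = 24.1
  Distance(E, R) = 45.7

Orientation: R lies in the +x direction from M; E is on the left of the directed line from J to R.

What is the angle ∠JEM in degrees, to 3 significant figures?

11.8°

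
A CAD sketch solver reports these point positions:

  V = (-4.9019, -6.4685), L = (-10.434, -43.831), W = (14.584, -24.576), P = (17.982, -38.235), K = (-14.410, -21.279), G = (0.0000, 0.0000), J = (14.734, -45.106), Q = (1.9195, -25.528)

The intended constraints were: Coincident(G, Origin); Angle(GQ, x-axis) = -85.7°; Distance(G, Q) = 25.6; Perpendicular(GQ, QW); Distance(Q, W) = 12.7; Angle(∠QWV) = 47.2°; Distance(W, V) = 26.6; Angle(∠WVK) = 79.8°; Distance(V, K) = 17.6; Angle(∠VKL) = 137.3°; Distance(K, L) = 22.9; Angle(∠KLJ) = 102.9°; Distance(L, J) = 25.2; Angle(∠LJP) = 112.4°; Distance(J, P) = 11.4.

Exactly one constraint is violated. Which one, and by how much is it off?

Distance(J, P) = 11.4 — off by 3.80.

G = (0.00, 0.00) ✓; GQ at -85.70° ✓; |GQ| = 25.60 ✓; ∠(GQ, QW) = 90.00° ✓; |QW| = 12.70 ✓; ∠QWV = 47.20° ✓; |WV| = 26.60 ✓; ∠WVK = 79.80° ✓; |VK| = 17.60 ✓; ∠VKL = 137.3° ✓; |KL| = 22.90 ✓; ∠KLJ = 102.9° ✓; |LJ| = 25.20 ✓; ∠LJP = 112.4° ✓; |JP| = 7.600 ✗.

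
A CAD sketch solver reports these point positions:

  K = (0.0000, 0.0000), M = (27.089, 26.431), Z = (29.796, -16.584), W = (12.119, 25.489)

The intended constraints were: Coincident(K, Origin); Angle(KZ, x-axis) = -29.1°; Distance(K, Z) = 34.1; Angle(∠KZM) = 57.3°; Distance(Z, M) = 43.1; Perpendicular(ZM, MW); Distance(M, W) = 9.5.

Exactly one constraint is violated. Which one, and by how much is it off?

Distance(M, W) = 9.5 — off by 5.50.

K = (0.00, 0.00) ✓; KZ at -29.10° ✓; |KZ| = 34.10 ✓; ∠KZM = 57.30° ✓; |ZM| = 43.10 ✓; ∠(ZM, MW) = 90.00° ✓; |MW| = 15.00 ✗.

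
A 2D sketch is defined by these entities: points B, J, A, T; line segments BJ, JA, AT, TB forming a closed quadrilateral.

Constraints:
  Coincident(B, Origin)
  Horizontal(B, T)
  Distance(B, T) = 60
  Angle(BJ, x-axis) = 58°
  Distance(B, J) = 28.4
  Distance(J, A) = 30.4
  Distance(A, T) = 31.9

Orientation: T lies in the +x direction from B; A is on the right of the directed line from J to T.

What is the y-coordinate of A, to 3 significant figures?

-3.29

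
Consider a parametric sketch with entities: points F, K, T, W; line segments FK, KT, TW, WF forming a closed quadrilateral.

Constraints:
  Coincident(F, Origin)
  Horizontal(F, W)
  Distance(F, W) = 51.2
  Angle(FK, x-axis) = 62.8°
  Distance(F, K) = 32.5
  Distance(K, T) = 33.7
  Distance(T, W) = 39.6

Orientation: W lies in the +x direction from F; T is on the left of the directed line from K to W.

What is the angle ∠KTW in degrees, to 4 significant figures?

78.17°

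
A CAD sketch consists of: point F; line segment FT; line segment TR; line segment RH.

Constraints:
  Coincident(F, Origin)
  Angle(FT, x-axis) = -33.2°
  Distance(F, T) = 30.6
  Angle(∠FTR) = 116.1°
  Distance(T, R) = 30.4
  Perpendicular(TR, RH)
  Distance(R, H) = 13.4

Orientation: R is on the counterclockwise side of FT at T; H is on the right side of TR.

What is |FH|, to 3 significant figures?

60.0

F is at the origin; FT runs at -33.2° with length 30.6, so T = 30.6·(cos -33.2°, sin -33.2°) = (25.6, -16.8). ∠FTR = 116.1°, so TR runs at -33.2° + (180° − 116.1°) = 30.7° from the x-axis; with |TR| = 30.4, R = T + 30.4·(cos 30.7°, sin 30.7°) = (51.7, -1.23). TR ⟂ RH; with |RH| = 13.4 on the right of TR, H = R + 13.4·(0.511, -0.860) = (58.6, -12.8). Then |FH| = |H − F| = 60.0.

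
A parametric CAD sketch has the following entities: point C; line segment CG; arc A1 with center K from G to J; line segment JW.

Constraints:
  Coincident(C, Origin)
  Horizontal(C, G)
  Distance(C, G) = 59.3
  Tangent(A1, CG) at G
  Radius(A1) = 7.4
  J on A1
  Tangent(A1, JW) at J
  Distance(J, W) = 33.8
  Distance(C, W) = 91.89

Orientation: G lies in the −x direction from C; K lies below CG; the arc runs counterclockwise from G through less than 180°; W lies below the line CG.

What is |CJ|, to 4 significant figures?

64.73

C is at the origin; C and G share the same y with |CG| = 59.3 and G on the −x side, so G = (-59.30, 0.000). Tangency of A1 to CG means the radius KG is perpendicular to CG, so K = G + (0, -7.4) = (-59.30, -7.400). Since KJ ⟂ JW (tangency), |KW| = √(7.4² + 33.8²) = 34.60 regardless of where J sits on A1. So W lies on both circle(C, 91.89) and circle(K, 34.60); the below-CG intersection is W = (-87.85, -26.95). J is the foot of the tangent from W: J = (-64.69, -2.329).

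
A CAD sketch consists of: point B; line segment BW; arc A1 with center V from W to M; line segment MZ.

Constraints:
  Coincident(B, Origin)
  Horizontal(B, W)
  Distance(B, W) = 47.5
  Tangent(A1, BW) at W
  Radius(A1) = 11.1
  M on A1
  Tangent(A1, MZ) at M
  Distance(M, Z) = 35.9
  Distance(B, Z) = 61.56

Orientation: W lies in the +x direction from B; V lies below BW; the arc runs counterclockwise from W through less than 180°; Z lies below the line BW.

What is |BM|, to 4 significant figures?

38.31

Checks: |VM| = 11.10 ✓; ∠(VM, MZ) = 90.00° ✓; |MZ| = 35.90 ✓; |BZ| = 61.56 ✓.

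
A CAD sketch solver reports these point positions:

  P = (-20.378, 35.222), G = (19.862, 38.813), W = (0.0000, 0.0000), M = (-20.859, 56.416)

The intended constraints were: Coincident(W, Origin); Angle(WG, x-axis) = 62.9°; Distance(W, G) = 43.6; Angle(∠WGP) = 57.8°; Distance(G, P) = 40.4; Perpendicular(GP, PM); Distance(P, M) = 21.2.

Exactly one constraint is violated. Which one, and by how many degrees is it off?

Perpendicular(GP, PM) — off by 3.80°.

W = (0.00, 0.00) ✓; WG at 62.90° ✓; |WG| = 43.60 ✓; ∠WGP = 57.80° ✓; |GP| = 40.40 ✓; ∠(GP, PM) = 93.80° ✗; |PM| = 21.20 ✓.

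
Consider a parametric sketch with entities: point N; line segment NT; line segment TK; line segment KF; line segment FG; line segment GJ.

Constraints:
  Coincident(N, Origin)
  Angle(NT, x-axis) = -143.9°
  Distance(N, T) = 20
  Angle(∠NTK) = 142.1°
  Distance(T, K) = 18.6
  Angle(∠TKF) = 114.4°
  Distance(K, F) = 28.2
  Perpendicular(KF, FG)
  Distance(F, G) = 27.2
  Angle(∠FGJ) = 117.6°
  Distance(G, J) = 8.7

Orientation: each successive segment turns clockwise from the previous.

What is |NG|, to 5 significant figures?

32.538

N is at the origin; NT runs at -143.9° with length 20.0, so T = (-16.160, -11.784). ∠NTK = 142.1° gives TK at 178.20° from the x-axis; with |TK| = 18.6, K = (-34.751, -11.200). ∠TKF = 114.4° gives KF at 112.60° from the x-axis; with |KF| = 28.2, F = (-45.588, 14.835). KF ⟂ FG, so FG runs at 22.600°; with |FG| = 27.2, G = (-20.476, 25.288). Then |NG| = |G − N| = 32.538.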